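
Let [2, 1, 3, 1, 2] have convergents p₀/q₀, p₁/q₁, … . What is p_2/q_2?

11/4

Using pₖ = aₖpₖ₋₁ + pₖ₋₂, qₖ = aₖqₖ₋₁ + qₖ₋₂ (with p₋₁=1, p₋₂=0, q₋₁=0, q₋₂=1):
  k=0: a=2, p=2, q=1
  k=1: a=1, p=3, q=1
  k=2: a=3, p=11, q=4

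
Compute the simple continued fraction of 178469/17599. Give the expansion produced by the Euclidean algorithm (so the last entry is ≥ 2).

[10; 7, 10, 12, 1, 18]

178469 = 10*17599 + 2479
17599 = 7*2479 + 246
2479 = 10*246 + 19
246 = 12*19 + 18
19 = 1*18 + 1
18 = 18*1 + 0  (stop)
So 178469/17599 = [10; 7, 10, 12, 1, 18].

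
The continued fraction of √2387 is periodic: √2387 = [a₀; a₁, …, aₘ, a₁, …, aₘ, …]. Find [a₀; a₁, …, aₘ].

a₀ = ⌊√2387⌋ = 48.
With m₀=0, d₀=1 and mₖ₊₁ = dₖaₖ − mₖ, dₖ₊₁ = (n − mₖ₊₁²)/dₖ, aₖ₊₁ = ⌊(a₀+mₖ₊₁)/dₖ₊₁⌋:
  k=1: m=48, d=83, a=1
  k=2: m=35, d=14, a=5
  k=3: m=35, d=83, a=1
  k=4: m=48, d=1, a=96
d=1 and a=2a₀=96 at k=4, so the next step gives (m, d) = (48, 83) again — its k=1 value — and the period has length 4.

[48; 1, 5, 1, 96]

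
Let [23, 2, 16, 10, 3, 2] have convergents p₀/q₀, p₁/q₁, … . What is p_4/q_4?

Using pₖ = aₖpₖ₋₁ + pₖ₋₂, qₖ = aₖqₖ₋₁ + qₖ₋₂ (with p₋₁=1, p₋₂=0, q₋₁=0, q₋₂=1):
  k=0: a=23, p=23, q=1
  k=1: a=2, p=47, q=2
  k=2: a=16, p=775, q=33
  k=3: a=10, p=7797, q=332
  k=4: a=3, p=24166, q=1029

24166/1029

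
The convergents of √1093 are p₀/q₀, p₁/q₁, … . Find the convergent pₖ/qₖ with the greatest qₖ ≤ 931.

√1093 = [33; 16, 1, 1, 16, 66, …] (period length 5).
Convergents:
  p_0/q_0 = 33/1
  p_1/q_1 = 529/16
  p_2/q_2 = 562/17
  p_3/q_3 = 1091/33
  p_4/q_4 = 18018/545
  p_5/q_5 = 1190279/36003
q_4 = 545 ≤ 931 < 36003 = q_5, so the answer is 18018/545.

18018/545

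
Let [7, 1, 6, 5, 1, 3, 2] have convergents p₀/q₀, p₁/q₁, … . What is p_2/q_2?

Using pₖ = aₖpₖ₋₁ + pₖ₋₂, qₖ = aₖqₖ₋₁ + qₖ₋₂ (with p₋₁=1, p₋₂=0, q₋₁=0, q₋₂=1):
  k=0: a=7, p=7, q=1
  k=1: a=1, p=8, q=1
  k=2: a=6, p=55, q=7

55/7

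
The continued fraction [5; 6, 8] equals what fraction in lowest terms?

Using pₖ = aₖpₖ₋₁ + pₖ₋₂ and qₖ = aₖqₖ₋₁ + qₖ₋₂:
  k=0: a=5, p=5, q=1
  k=1: a=6, p=31, q=6
  k=2: a=8, p=253, q=49

253/49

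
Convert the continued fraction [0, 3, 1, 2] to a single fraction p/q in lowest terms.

3/11

Fold from the inside: start with 2/1.
  1 + 1/2 = 3/2
  3 + 2/3 = 11/3
  0 + 3/11 = 3/11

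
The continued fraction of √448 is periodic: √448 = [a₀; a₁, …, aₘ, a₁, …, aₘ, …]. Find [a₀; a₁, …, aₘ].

a₀ = ⌊√448⌋ = 21.
With m₀=0, d₀=1 and mₖ₊₁ = dₖaₖ − mₖ, dₖ₊₁ = (n − mₖ₊₁²)/dₖ, aₖ₊₁ = ⌊(a₀+mₖ₊₁)/dₖ₊₁⌋:
  k=1: m=21, d=7, a=6
  k=2: m=21, d=1, a=42
d=1 and a=2a₀=42 at k=2, so the next step gives (m, d) = (21, 7) again — its k=1 value — and the period has length 2.

[21; 6, 42]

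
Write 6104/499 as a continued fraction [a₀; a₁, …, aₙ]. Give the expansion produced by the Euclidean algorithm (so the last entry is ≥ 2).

[12; 4, 3, 3, 5, 2]

6104 = 12·499 + 116
499 = 4·116 + 35
116 = 3·35 + 11
35 = 3·11 + 2
11 = 5·2 + 1
2 = 2·1 + 0  (stop)
So 6104/499 = [12; 4, 3, 3, 5, 2].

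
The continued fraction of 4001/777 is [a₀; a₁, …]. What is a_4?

3

4001 = 5·777 + 116   →  a_0 = 5
777 = 6·116 + 81   →  a_1 = 6
116 = 1·81 + 35   →  a_2 = 1
81 = 2·35 + 11   →  a_3 = 2
35 = 3·11 + 2   →  a_4 = 3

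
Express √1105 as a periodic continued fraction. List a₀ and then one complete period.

a₀ = ⌊√1105⌋ = 33.
With m₀=0, d₀=1 and mₖ₊₁ = dₖaₖ − mₖ, dₖ₊₁ = (n − mₖ₊₁²)/dₖ, aₖ₊₁ = ⌊(a₀+mₖ₊₁)/dₖ₊₁⌋:
  k=1: m=33, d=16, a=4
  k=2: m=31, d=9, a=7
  k=3: m=32, d=9, a=7
  k=4: m=31, d=16, a=4
  k=5: m=33, d=1, a=66
d=1 and a=2a₀=66 at k=5, so the next step gives (m, d) = (33, 16) again — its k=1 value — and the period has length 5.

[33; 4, 7, 7, 4, 66]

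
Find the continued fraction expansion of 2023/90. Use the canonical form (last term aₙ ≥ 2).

2023 = 22*90 + 43
90 = 2*43 + 4
43 = 10*4 + 3
4 = 1*3 + 1
3 = 3*1 + 0  (stop)
So 2023/90 = [22; 2, 10, 1, 3].

[22; 2, 10, 1, 3]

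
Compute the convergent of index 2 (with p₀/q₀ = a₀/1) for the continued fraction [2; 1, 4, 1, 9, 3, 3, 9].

Using pₖ = aₖpₖ₋₁ + pₖ₋₂, qₖ = aₖqₖ₋₁ + qₖ₋₂ (with p₋₁=1, p₋₂=0, q₋₁=0, q₋₂=1):
  k=0: a=2, p=2, q=1
  k=1: a=1, p=3, q=1
  k=2: a=4, p=14, q=5

14/5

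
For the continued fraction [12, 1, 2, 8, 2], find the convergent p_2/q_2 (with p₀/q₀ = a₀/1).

38/3

Using pₖ = aₖpₖ₋₁ + pₖ₋₂, qₖ = aₖqₖ₋₁ + qₖ₋₂ (with p₋₁=1, p₋₂=0, q₋₁=0, q₋₂=1):
  k=0: a=12, p=12, q=1
  k=1: a=1, p=13, q=1
  k=2: a=2, p=38, q=3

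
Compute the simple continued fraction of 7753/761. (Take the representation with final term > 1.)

[10; 5, 3, 9, 5]

7753 = 10·761 + 143
761 = 5·143 + 46
143 = 3·46 + 5
46 = 9·5 + 1
5 = 5·1 + 0  (stop)
So 7753/761 = [10; 5, 3, 9, 5].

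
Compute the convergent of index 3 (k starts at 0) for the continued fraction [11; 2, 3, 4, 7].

Using pₖ = aₖpₖ₋₁ + pₖ₋₂, qₖ = aₖqₖ₋₁ + qₖ₋₂ (with p₋₁=1, p₋₂=0, q₋₁=0, q₋₂=1):
  k=0: a=11, p=11, q=1
  k=1: a=2, p=23, q=2
  k=2: a=3, p=80, q=7
  k=3: a=4, p=343, q=30

343/30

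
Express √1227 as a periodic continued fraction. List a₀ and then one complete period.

a₀ = ⌊√1227⌋ = 35.
With m₀=0, d₀=1 and mₖ₊₁ = dₖaₖ − mₖ, dₖ₊₁ = (n − mₖ₊₁²)/dₖ, aₖ₊₁ = ⌊(a₀+mₖ₊₁)/dₖ₊₁⌋:
  k=1: m=35, d=2, a=35
  k=2: m=35, d=1, a=70
d=1 and a=2a₀=70 at k=2, so the next step gives (m, d) = (35, 2) again — its k=1 value — and the period has length 2.

[35; 35, 70]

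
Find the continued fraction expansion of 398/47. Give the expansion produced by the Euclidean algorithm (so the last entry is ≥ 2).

[8; 2, 7, 3]

398 = 8×47 + 22
47 = 2×22 + 3
22 = 7×3 + 1
3 = 3×1 + 0  (stop)
So 398/47 = [8; 2, 7, 3].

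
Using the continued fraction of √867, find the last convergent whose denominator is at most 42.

265/9

√867 = [29; 2, 4, 29, 4, 2, 58, …] (period length 6).
Convergents:
  p_0/q_0 = 29/1
  p_1/q_1 = 59/2
  p_2/q_2 = 265/9
  p_3/q_3 = 7744/263
q_2 = 9 ≤ 42 < 263 = q_3, so the answer is 265/9.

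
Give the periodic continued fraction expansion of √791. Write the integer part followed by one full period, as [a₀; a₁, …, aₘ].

[28; 8, 56]

a₀ = ⌊√791⌋ = 28.
With m₀=0, d₀=1 and mₖ₊₁ = dₖaₖ − mₖ, dₖ₊₁ = (n − mₖ₊₁²)/dₖ, aₖ₊₁ = ⌊(a₀+mₖ₊₁)/dₖ₊₁⌋:
  k=1: m=28, d=7, a=8
  k=2: m=28, d=1, a=56
d=1 and a=2a₀=56 at k=2, so the next step gives (m, d) = (28, 7) again — its k=1 value — and the period has length 2.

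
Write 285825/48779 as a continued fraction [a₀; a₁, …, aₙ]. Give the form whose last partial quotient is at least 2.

285825 = 5*48779 + 41930
48779 = 1*41930 + 6849
41930 = 6*6849 + 836
6849 = 8*836 + 161
836 = 5*161 + 31
161 = 5*31 + 6
31 = 5*6 + 1
6 = 6*1 + 0  (stop)
So 285825/48779 = [5; 1, 6, 8, 5, 5, 5, 6].

[5; 1, 6, 8, 5, 5, 5, 6]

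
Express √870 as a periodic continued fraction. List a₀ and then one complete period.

a₀ = ⌊√870⌋ = 29.
With m₀=0, d₀=1 and mₖ₊₁ = dₖaₖ − mₖ, dₖ₊₁ = (n − mₖ₊₁²)/dₖ, aₖ₊₁ = ⌊(a₀+mₖ₊₁)/dₖ₊₁⌋:
  k=1: m=29, d=29, a=2
  k=2: m=29, d=1, a=58
d=1 and a=2a₀=58 at k=2, so the next step gives (m, d) = (29, 29) again — its k=1 value — and the period has length 2.

[29; 2, 58]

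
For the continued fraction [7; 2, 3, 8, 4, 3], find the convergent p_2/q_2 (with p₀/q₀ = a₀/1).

52/7

Using pₖ = aₖpₖ₋₁ + pₖ₋₂, qₖ = aₖqₖ₋₁ + qₖ₋₂ (with p₋₁=1, p₋₂=0, q₋₁=0, q₋₂=1):
  k=0: a=7, p=7, q=1
  k=1: a=2, p=15, q=2
  k=2: a=3, p=52, q=7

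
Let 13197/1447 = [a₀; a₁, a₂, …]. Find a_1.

8

13197 = 9·1447 + 174   →  a_0 = 9
1447 = 8·174 + 55   →  a_1 = 8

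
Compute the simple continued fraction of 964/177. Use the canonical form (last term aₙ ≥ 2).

[5; 2, 4, 6, 3]

964 = 5*177 + 79
177 = 2*79 + 19
79 = 4*19 + 3
19 = 6*3 + 1
3 = 3*1 + 0  (stop)
So 964/177 = [5; 2, 4, 6, 3].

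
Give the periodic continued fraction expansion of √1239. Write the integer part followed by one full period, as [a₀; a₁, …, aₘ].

a₀ = ⌊√1239⌋ = 35.
With m₀=0, d₀=1 and mₖ₊₁ = dₖaₖ − mₖ, dₖ₊₁ = (n − mₖ₊₁²)/dₖ, aₖ₊₁ = ⌊(a₀+mₖ₊₁)/dₖ₊₁⌋:
  k=1: m=35, d=14, a=5
  k=2: m=35, d=1, a=70
d=1 and a=2a₀=70 at k=2, so the next step gives (m, d) = (35, 14) again — its k=1 value — and the period has length 2.

[35; 5, 70]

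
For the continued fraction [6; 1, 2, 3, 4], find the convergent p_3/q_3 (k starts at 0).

Using pₖ = aₖpₖ₋₁ + pₖ₋₂, qₖ = aₖqₖ₋₁ + qₖ₋₂ (with p₋₁=1, p₋₂=0, q₋₁=0, q₋₂=1):
  k=0: a=6, p=6, q=1
  k=1: a=1, p=7, q=1
  k=2: a=2, p=20, q=3
  k=3: a=3, p=67, q=10

67/10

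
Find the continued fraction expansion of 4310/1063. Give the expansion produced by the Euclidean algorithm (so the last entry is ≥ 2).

[4; 18, 3, 19]

4310 = 4×1063 + 58
1063 = 18×58 + 19
58 = 3×19 + 1
19 = 19×1 + 0  (stop)
So 4310/1063 = [4; 18, 3, 19].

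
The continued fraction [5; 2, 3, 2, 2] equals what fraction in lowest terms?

212/39

Using pₖ = aₖpₖ₋₁ + pₖ₋₂ and qₖ = aₖqₖ₋₁ + qₖ₋₂:
  k=0: a=5, p=5, q=1
  k=1: a=2, p=11, q=2
  k=2: a=3, p=38, q=7
  k=3: a=2, p=87, q=16
  k=4: a=2, p=212, q=39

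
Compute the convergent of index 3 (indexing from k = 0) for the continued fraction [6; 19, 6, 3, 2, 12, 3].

2203/364

Using pₖ = aₖpₖ₋₁ + pₖ₋₂, qₖ = aₖqₖ₋₁ + qₖ₋₂ (with p₋₁=1, p₋₂=0, q₋₁=0, q₋₂=1):
  k=0: a=6, p=6, q=1
  k=1: a=19, p=115, q=19
  k=2: a=6, p=696, q=115
  k=3: a=3, p=2203, q=364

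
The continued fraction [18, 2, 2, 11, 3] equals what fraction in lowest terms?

3239/176

Fold from the inside: start with 3/1.
  11 + 1/3 = 34/3
  2 + 3/34 = 71/34
  2 + 34/71 = 176/71
  18 + 71/176 = 3239/176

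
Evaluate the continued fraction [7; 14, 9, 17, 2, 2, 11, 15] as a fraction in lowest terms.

Fold from the inside: start with 15/1.
  11 + 1/15 = 166/15
  2 + 15/166 = 347/166
  2 + 166/347 = 860/347
  17 + 347/860 = 14967/860
  9 + 860/14967 = 135563/14967
  14 + 14967/135563 = 1912849/135563
  7 + 135563/1912849 = 13525506/1912849

13525506/1912849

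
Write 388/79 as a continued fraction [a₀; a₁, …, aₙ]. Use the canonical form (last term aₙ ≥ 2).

[4; 1, 10, 3, 2]

388 = 4·79 + 72
79 = 1·72 + 7
72 = 10·7 + 2
7 = 3·2 + 1
2 = 2·1 + 0  (stop)
So 388/79 = [4; 1, 10, 3, 2].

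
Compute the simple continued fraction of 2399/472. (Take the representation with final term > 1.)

[5; 12, 9, 1, 3]

2399 = 5·472 + 39
472 = 12·39 + 4
39 = 9·4 + 3
4 = 1·3 + 1
3 = 3·1 + 0  (stop)
So 2399/472 = [5; 12, 9, 1, 3].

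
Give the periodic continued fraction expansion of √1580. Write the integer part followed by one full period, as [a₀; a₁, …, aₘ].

[39; 1, 2, 1, 78]

a₀ = ⌊√1580⌋ = 39.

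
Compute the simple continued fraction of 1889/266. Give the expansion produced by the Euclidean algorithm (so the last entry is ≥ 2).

[7; 9, 1, 5, 1, 3]

1889 = 7*266 + 27
266 = 9*27 + 23
27 = 1*23 + 4
23 = 5*4 + 3
4 = 1*3 + 1
3 = 3*1 + 0  (stop)
So 1889/266 = [7; 9, 1, 5, 1, 3].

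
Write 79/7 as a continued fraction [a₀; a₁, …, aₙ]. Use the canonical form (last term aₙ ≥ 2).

[11; 3, 2]

79 = 11*7 + 2
7 = 3*2 + 1
2 = 2*1 + 0  (stop)
So 79/7 = [11; 3, 2].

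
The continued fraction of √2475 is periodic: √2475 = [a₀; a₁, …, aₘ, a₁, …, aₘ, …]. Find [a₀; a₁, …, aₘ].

[49; 1, 2, 1, 98]

a₀ = ⌊√2475⌋ = 49.
With m₀=0, d₀=1 and mₖ₊₁ = dₖaₖ − mₖ, dₖ₊₁ = (n − mₖ₊₁²)/dₖ, aₖ₊₁ = ⌊(a₀+mₖ₊₁)/dₖ₊₁⌋:
  k=1: m=49, d=74, a=1
  k=2: m=25, d=25, a=2
  k=3: m=25, d=74, a=1
  k=4: m=49, d=1, a=98
d=1 and a=2a₀=98 at k=4, so the next step gives (m, d) = (49, 74) again — its k=1 value — and the period has length 4.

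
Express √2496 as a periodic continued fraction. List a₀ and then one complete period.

a₀ = ⌊√2496⌋ = 49.
With m₀=0, d₀=1 and mₖ₊₁ = dₖaₖ − mₖ, dₖ₊₁ = (n − mₖ₊₁²)/dₖ, aₖ₊₁ = ⌊(a₀+mₖ₊₁)/dₖ₊₁⌋:
  k=1: m=49, d=95, a=1
  k=2: m=46, d=4, a=23
  k=3: m=46, d=95, a=1
  k=4: m=49, d=1, a=98
d=1 and a=2a₀=98 at k=4, so the next step gives (m, d) = (49, 95) again — its k=1 value — and the period has length 4.

[49; 1, 23, 1, 98]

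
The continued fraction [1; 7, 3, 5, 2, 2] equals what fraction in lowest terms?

Fold from the inside: start with 2/1.
  2 + 1/2 = 5/2
  5 + 2/5 = 27/5
  3 + 5/27 = 86/27
  7 + 27/86 = 629/86
  1 + 86/629 = 715/629

715/629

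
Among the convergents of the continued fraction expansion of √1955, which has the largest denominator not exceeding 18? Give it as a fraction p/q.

√1955 = [44; 4, 1, 1, 1, 4, 88, …] (period length 6).
Convergents:
  p_0/q_0 = 44/1
  p_1/q_1 = 177/4
  p_2/q_2 = 221/5
  p_3/q_3 = 398/9
  p_4/q_4 = 619/14
  p_5/q_5 = 2874/65
q_4 = 14 ≤ 18 < 65 = q_5, so the answer is 619/14.

619/14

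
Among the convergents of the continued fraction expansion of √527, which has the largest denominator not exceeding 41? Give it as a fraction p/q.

√527 = [22; 1, 21, 1, 44, …] (period length 4).
Convergents:
  p_0/q_0 = 22/1
  p_1/q_1 = 23/1
  p_2/q_2 = 505/22
  p_3/q_3 = 528/23
  p_4/q_4 = 23737/1034
q_3 = 23 ≤ 41 < 1034 = q_4, so the answer is 528/23.

528/23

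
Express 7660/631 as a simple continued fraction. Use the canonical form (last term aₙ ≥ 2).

7660 = 12·631 + 88
631 = 7·88 + 15
88 = 5·15 + 13
15 = 1·13 + 2
13 = 6·2 + 1
2 = 2·1 + 0  (stop)
So 7660/631 = [12; 7, 5, 1, 6, 2].

[12; 7, 5, 1, 6, 2]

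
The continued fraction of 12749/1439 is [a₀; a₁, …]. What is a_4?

12

12749 = 8·1439 + 1237   →  a_0 = 8
1439 = 1·1237 + 202   →  a_1 = 1
1237 = 6·202 + 25   →  a_2 = 6
202 = 8·25 + 2   →  a_3 = 8
25 = 12·2 + 1   →  a_4 = 12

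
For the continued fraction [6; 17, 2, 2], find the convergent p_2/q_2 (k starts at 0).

212/35

Using pₖ = aₖpₖ₋₁ + pₖ₋₂, qₖ = aₖqₖ₋₁ + qₖ₋₂ (with p₋₁=1, p₋₂=0, q₋₁=0, q₋₂=1):
  k=0: a=6, p=6, q=1
  k=1: a=17, p=103, q=17
  k=2: a=2, p=212, q=35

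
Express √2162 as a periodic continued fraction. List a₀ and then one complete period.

[46; 2, 92]

a₀ = ⌊√2162⌋ = 46.
With m₀=0, d₀=1 and mₖ₊₁ = dₖaₖ − mₖ, dₖ₊₁ = (n − mₖ₊₁²)/dₖ, aₖ₊₁ = ⌊(a₀+mₖ₊₁)/dₖ₊₁⌋:
  k=1: m=46, d=46, a=2
  k=2: m=46, d=1, a=92
d=1 and a=2a₀=92 at k=2, so the next step gives (m, d) = (46, 46) again — its k=1 value — and the period has length 2.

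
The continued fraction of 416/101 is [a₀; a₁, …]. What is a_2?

2

416 = 4·101 + 12   →  a_0 = 4
101 = 8·12 + 5   →  a_1 = 8
12 = 2·5 + 2   →  a_2 = 2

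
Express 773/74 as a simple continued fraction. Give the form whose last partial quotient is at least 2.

[10; 2, 4, 8]

773 = 10×74 + 33
74 = 2×33 + 8
33 = 4×8 + 1
8 = 8×1 + 0  (stop)
So 773/74 = [10; 2, 4, 8].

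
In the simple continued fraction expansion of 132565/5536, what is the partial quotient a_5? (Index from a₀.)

132565 = 23·5536 + 5237   →  a_0 = 23
5536 = 1·5237 + 299   →  a_1 = 1
5237 = 17·299 + 154   →  a_2 = 17
299 = 1·154 + 145   →  a_3 = 1
154 = 1·145 + 9   →  a_4 = 1
145 = 16·9 + 1   →  a_5 = 16

16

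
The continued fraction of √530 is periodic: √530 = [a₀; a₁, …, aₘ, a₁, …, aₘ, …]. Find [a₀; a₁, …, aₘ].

a₀ = ⌊√530⌋ = 23.
With m₀=0, d₀=1 and mₖ₊₁ = dₖaₖ − mₖ, dₖ₊₁ = (n − mₖ₊₁²)/dₖ, aₖ₊₁ = ⌊(a₀+mₖ₊₁)/dₖ₊₁⌋:
  k=1: m=23, d=1, a=46
d=1 and a=2a₀=46 at k=1, so the next step gives (m, d) = (23, 1) again — its k=1 value — and the period has length 1.

[23; 46]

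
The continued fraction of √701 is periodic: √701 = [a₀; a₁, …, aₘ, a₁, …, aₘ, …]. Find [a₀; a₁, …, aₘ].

[26; 2, 10, 10, 2, 52]

a₀ = ⌊√701⌋ = 26.
With m₀=0, d₀=1 and mₖ₊₁ = dₖaₖ − mₖ, dₖ₊₁ = (n − mₖ₊₁²)/dₖ, aₖ₊₁ = ⌊(a₀+mₖ₊₁)/dₖ₊₁⌋:
  k=1: m=26, d=25, a=2
  k=2: m=24, d=5, a=10
  k=3: m=26, d=5, a=10
  k=4: m=24, d=25, a=2
  k=5: m=26, d=1, a=52
d=1 and a=2a₀=52 at k=5, so the next step gives (m, d) = (26, 25) again — its k=1 value — and the period has length 5.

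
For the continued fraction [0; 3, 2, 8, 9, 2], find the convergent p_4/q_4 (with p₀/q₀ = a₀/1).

155/538

Using pₖ = aₖpₖ₋₁ + pₖ₋₂, qₖ = aₖqₖ₋₁ + qₖ₋₂ (with p₋₁=1, p₋₂=0, q₋₁=0, q₋₂=1):
  k=0: a=0, p=0, q=1
  k=1: a=3, p=1, q=3
  k=2: a=2, p=2, q=7
  k=3: a=8, p=17, q=59
  k=4: a=9, p=155, q=538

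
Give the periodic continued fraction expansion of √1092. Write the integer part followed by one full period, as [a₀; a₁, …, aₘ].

[33; 22, 66]

a₀ = ⌊√1092⌋ = 33.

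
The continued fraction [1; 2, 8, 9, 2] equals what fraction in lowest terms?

Using pₖ = aₖpₖ₋₁ + pₖ₋₂ and qₖ = aₖqₖ₋₁ + qₖ₋₂:
  k=0: a=1, p=1, q=1
  k=1: a=2, p=3, q=2
  k=2: a=8, p=25, q=17
  k=3: a=9, p=228, q=155
  k=4: a=2, p=481, q=327

481/327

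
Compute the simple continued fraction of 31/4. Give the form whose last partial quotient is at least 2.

31 = 7×4 + 3
4 = 1×3 + 1
3 = 3×1 + 0  (stop)
So 31/4 = [7; 1, 3].

[7; 1, 3]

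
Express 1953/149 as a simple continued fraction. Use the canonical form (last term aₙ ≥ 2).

[13; 9, 3, 5]

1953 = 13·149 + 16
149 = 9·16 + 5
16 = 3·5 + 1
5 = 5·1 + 0  (stop)
So 1953/149 = [13; 9, 3, 5].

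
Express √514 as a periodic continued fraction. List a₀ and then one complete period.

[22; 1, 2, 22, 2, 1, 44]

a₀ = ⌊√514⌋ = 22.
With m₀=0, d₀=1 and mₖ₊₁ = dₖaₖ − mₖ, dₖ₊₁ = (n − mₖ₊₁²)/dₖ, aₖ₊₁ = ⌊(a₀+mₖ₊₁)/dₖ₊₁⌋:
  k=1: m=22, d=30, a=1
  k=2: m=8, d=15, a=2
  k=3: m=22, d=2, a=22
  k=4: m=22, d=15, a=2
  k=5: m=8, d=30, a=1
  k=6: m=22, d=1, a=44
d=1 and a=2a₀=44 at k=6, so the next step gives (m, d) = (22, 30) again — its k=1 value — and the period has length 6.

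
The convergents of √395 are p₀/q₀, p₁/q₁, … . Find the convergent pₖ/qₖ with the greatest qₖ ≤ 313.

6181/311

√395 = [19; 1, 6, 1, 38, …] (period length 4).
Convergents:
  p_0/q_0 = 19/1
  p_1/q_1 = 20/1
  p_2/q_2 = 139/7
  p_3/q_3 = 159/8
  p_4/q_4 = 6181/311
  p_5/q_5 = 6340/319
q_4 = 311 ≤ 313 < 319 = q_5, so the answer is 6181/311.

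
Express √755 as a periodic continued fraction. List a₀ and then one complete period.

a₀ = ⌊√755⌋ = 27.
With m₀=0, d₀=1 and mₖ₊₁ = dₖaₖ − mₖ, dₖ₊₁ = (n − mₖ₊₁²)/dₖ, aₖ₊₁ = ⌊(a₀+mₖ₊₁)/dₖ₊₁⌋:
  k=1: m=27, d=26, a=2
  k=2: m=25, d=5, a=10
  k=3: m=25, d=26, a=2
  k=4: m=27, d=1, a=54
d=1 and a=2a₀=54 at k=4, so the next step gives (m, d) = (27, 26) again — its k=1 value — and the period has length 4.

[27; 2, 10, 2, 54]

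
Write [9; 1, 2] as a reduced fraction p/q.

Using pₖ = aₖpₖ₋₁ + pₖ₋₂ and qₖ = aₖqₖ₋₁ + qₖ₋₂:
  k=0: a=9, p=9, q=1
  k=1: a=1, p=10, q=1
  k=2: a=2, p=29, q=3

29/3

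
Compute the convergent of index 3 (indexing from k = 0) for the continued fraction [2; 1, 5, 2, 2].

Using pₖ = aₖpₖ₋₁ + pₖ₋₂, qₖ = aₖqₖ₋₁ + qₖ₋₂ (with p₋₁=1, p₋₂=0, q₋₁=0, q₋₂=1):
  k=0: a=2, p=2, q=1
  k=1: a=1, p=3, q=1
  k=2: a=5, p=17, q=6
  k=3: a=2, p=37, q=13

37/13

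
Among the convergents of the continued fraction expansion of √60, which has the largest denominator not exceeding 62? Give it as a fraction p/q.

√60 = [7; 1, 2, 1, 14, …] (period length 4).
Convergents:
  p_0/q_0 = 7/1
  p_1/q_1 = 8/1
  p_2/q_2 = 23/3
  p_3/q_3 = 31/4
  p_4/q_4 = 457/59
  p_5/q_5 = 488/63
q_4 = 59 ≤ 62 < 63 = q_5, so the answer is 457/59.

457/59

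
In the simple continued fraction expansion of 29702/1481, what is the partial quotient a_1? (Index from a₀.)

29702 = 20·1481 + 82   →  a_0 = 20
1481 = 18·82 + 5   →  a_1 = 18

18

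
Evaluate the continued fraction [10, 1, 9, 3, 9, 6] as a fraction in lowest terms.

19244/1765

Fold from the inside: start with 6/1.
  9 + 1/6 = 55/6
  3 + 6/55 = 171/55
  9 + 55/171 = 1594/171
  1 + 171/1594 = 1765/1594
  10 + 1594/1765 = 19244/1765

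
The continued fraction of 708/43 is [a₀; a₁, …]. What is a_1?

2

708 = 16·43 + 20   →  a_0 = 16
43 = 2·20 + 3   →  a_1 = 2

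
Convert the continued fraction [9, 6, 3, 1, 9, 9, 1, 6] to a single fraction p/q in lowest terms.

155818/17011

Using pₖ = aₖpₖ₋₁ + pₖ₋₂ and qₖ = aₖqₖ₋₁ + qₖ₋₂:
  k=0: a=9, p=9, q=1
  k=1: a=6, p=55, q=6
  k=2: a=3, p=174, q=19
  k=3: a=1, p=229, q=25
  k=4: a=9, p=2235, q=244
  k=5: a=9, p=20344, q=2221
  k=6: a=1, p=22579, q=2465
  k=7: a=6, p=155818, q=17011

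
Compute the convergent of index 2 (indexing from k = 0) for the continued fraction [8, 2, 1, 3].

25/3

Using pₖ = aₖpₖ₋₁ + pₖ₋₂, qₖ = aₖqₖ₋₁ + qₖ₋₂ (with p₋₁=1, p₋₂=0, q₋₁=0, q₋₂=1):
  k=0: a=8, p=8, q=1
  k=1: a=2, p=17, q=2
  k=2: a=1, p=25, q=3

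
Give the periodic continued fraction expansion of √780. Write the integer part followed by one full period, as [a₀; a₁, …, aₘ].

a₀ = ⌊√780⌋ = 27.
With m₀=0, d₀=1 and mₖ₊₁ = dₖaₖ − mₖ, dₖ₊₁ = (n − mₖ₊₁²)/dₖ, aₖ₊₁ = ⌊(a₀+mₖ₊₁)/dₖ₊₁⌋:
  k=1: m=27, d=51, a=1
  k=2: m=24, d=4, a=12
  k=3: m=24, d=51, a=1
  k=4: m=27, d=1, a=54
d=1 and a=2a₀=54 at k=4, so the next step gives (m, d) = (27, 51) again — its k=1 value — and the period has length 4.

[27; 1, 12, 1, 54]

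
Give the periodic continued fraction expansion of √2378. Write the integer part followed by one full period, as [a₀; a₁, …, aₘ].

a₀ = ⌊√2378⌋ = 48.
With m₀=0, d₀=1 and mₖ₊₁ = dₖaₖ − mₖ, dₖ₊₁ = (n − mₖ₊₁²)/dₖ, aₖ₊₁ = ⌊(a₀+mₖ₊₁)/dₖ₊₁⌋:
  k=1: m=48, d=74, a=1
  k=2: m=26, d=23, a=3
  k=3: m=43, d=23, a=3
  k=4: m=26, d=74, a=1
  k=5: m=48, d=1, a=96
d=1 and a=2a₀=96 at k=5, so the next step gives (m, d) = (48, 74) again — its k=1 value — and the period has length 5.

[48; 1, 3, 3, 1, 96]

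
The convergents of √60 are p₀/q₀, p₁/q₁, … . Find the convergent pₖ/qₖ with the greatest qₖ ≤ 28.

31/4

√60 = [7; 1, 2, 1, 14, …] (period length 4).
Convergents:
  p_0/q_0 = 7/1
  p_1/q_1 = 8/1
  p_2/q_2 = 23/3
  p_3/q_3 = 31/4
  p_4/q_4 = 457/59
q_3 = 4 ≤ 28 < 59 = q_4, so the answer is 31/4.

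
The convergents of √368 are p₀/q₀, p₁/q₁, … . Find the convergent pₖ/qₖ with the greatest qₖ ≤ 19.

√368 = [19; 5, 2, 5, 38, …] (period length 4).
Convergents:
  p_0/q_0 = 19/1
  p_1/q_1 = 96/5
  p_2/q_2 = 211/11
  p_3/q_3 = 1151/60
q_2 = 11 ≤ 19 < 60 = q_3, so the answer is 211/11.

211/11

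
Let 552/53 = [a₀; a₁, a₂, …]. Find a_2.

2

552 = 10·53 + 22   →  a_0 = 10
53 = 2·22 + 9   →  a_1 = 2
22 = 2·9 + 4   →  a_2 = 2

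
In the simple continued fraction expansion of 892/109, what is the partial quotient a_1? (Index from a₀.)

892 = 8·109 + 20   →  a_0 = 8
109 = 5·20 + 9   →  a_1 = 5

5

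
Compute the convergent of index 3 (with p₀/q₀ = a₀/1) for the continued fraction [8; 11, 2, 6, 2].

1205/149

Using pₖ = aₖpₖ₋₁ + pₖ₋₂, qₖ = aₖqₖ₋₁ + qₖ₋₂ (with p₋₁=1, p₋₂=0, q₋₁=0, q₋₂=1):
  k=0: a=8, p=8, q=1
  k=1: a=11, p=89, q=11
  k=2: a=2, p=186, q=23
  k=3: a=6, p=1205, q=149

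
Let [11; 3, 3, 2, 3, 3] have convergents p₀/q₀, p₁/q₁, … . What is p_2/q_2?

Using pₖ = aₖpₖ₋₁ + pₖ₋₂, qₖ = aₖqₖ₋₁ + qₖ₋₂ (with p₋₁=1, p₋₂=0, q₋₁=0, q₋₂=1):
  k=0: a=11, p=11, q=1
  k=1: a=3, p=34, q=3
  k=2: a=3, p=113, q=10

113/10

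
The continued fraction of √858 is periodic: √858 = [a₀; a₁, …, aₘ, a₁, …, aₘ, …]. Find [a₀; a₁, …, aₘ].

[29; 3, 2, 3, 58]

a₀ = ⌊√858⌋ = 29.
With m₀=0, d₀=1 and mₖ₊₁ = dₖaₖ − mₖ, dₖ₊₁ = (n − mₖ₊₁²)/dₖ, aₖ₊₁ = ⌊(a₀+mₖ₊₁)/dₖ₊₁⌋:
  k=1: m=29, d=17, a=3
  k=2: m=22, d=22, a=2
  k=3: m=22, d=17, a=3
  k=4: m=29, d=1, a=58
d=1 and a=2a₀=58 at k=4, so the next step gives (m, d) = (29, 17) again — its k=1 value — and the period has length 4.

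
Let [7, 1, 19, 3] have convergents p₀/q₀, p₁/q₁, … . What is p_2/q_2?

159/20

Using pₖ = aₖpₖ₋₁ + pₖ₋₂, qₖ = aₖqₖ₋₁ + qₖ₋₂ (with p₋₁=1, p₋₂=0, q₋₁=0, q₋₂=1):
  k=0: a=7, p=7, q=1
  k=1: a=1, p=8, q=1
  k=2: a=19, p=159, q=20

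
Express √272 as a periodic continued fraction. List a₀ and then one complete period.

a₀ = ⌊√272⌋ = 16.

[16; 2, 32]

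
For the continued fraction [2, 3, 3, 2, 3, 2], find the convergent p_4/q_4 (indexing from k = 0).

Using pₖ = aₖpₖ₋₁ + pₖ₋₂, qₖ = aₖqₖ₋₁ + qₖ₋₂ (with p₋₁=1, p₋₂=0, q₋₁=0, q₋₂=1):
  k=0: a=2, p=2, q=1
  k=1: a=3, p=7, q=3
  k=2: a=3, p=23, q=10
  k=3: a=2, p=53, q=23
  k=4: a=3, p=182, q=79

182/79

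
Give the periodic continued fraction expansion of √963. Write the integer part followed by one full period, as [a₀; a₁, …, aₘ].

[31; 31, 62]

a₀ = ⌊√963⌋ = 31.
With m₀=0, d₀=1 and mₖ₊₁ = dₖaₖ − mₖ, dₖ₊₁ = (n − mₖ₊₁²)/dₖ, aₖ₊₁ = ⌊(a₀+mₖ₊₁)/dₖ₊₁⌋:
  k=1: m=31, d=2, a=31
  k=2: m=31, d=1, a=62
d=1 and a=2a₀=62 at k=2, so the next step gives (m, d) = (31, 2) again — its k=1 value — and the period has length 2.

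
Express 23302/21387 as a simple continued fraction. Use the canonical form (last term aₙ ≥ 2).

[1; 11, 5, 1, 17, 1, 16]

23302 = 1*21387 + 1915
21387 = 11*1915 + 322
1915 = 5*322 + 305
322 = 1*305 + 17
305 = 17*17 + 16
17 = 1*16 + 1
16 = 16*1 + 0  (stop)
So 23302/21387 = [1; 11, 5, 1, 17, 1, 16].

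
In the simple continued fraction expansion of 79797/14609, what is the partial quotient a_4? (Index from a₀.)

17

79797 = 5·14609 + 6752   →  a_0 = 5
14609 = 2·6752 + 1105   →  a_1 = 2
6752 = 6·1105 + 122   →  a_2 = 6
1105 = 9·122 + 7   →  a_3 = 9
122 = 17·7 + 3   →  a_4 = 17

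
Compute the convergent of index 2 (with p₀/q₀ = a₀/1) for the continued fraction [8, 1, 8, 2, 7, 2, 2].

Using pₖ = aₖpₖ₋₁ + pₖ₋₂, qₖ = aₖqₖ₋₁ + qₖ₋₂ (with p₋₁=1, p₋₂=0, q₋₁=0, q₋₂=1):
  k=0: a=8, p=8, q=1
  k=1: a=1, p=9, q=1
  k=2: a=8, p=80, q=9

80/9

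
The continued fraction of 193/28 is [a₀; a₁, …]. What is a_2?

193 = 6·28 + 25   →  a_0 = 6
28 = 1·25 + 3   →  a_1 = 1
25 = 8·3 + 1   →  a_2 = 8

8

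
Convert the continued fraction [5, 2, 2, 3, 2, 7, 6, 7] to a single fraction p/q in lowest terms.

Using pₖ = aₖpₖ₋₁ + pₖ₋₂ and qₖ = aₖqₖ₋₁ + qₖ₋₂:
  k=0: a=5, p=5, q=1
  k=1: a=2, p=11, q=2
  k=2: a=2, p=27, q=5
  k=3: a=3, p=92, q=17
  k=4: a=2, p=211, q=39
  k=5: a=7, p=1569, q=290
  k=6: a=6, p=9625, q=1779
  k=7: a=7, p=68944, q=12743

68944/12743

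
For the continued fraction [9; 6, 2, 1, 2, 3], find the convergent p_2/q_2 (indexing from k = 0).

119/13

Using pₖ = aₖpₖ₋₁ + pₖ₋₂, qₖ = aₖqₖ₋₁ + qₖ₋₂ (with p₋₁=1, p₋₂=0, q₋₁=0, q₋₂=1):
  k=0: a=9, p=9, q=1
  k=1: a=6, p=55, q=6
  k=2: a=2, p=119, q=13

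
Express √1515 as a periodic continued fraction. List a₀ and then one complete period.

a₀ = ⌊√1515⌋ = 38.
With m₀=0, d₀=1 and mₖ₊₁ = dₖaₖ − mₖ, dₖ₊₁ = (n − mₖ₊₁²)/dₖ, aₖ₊₁ = ⌊(a₀+mₖ₊₁)/dₖ₊₁⌋:
  k=1: m=38, d=71, a=1
  k=2: m=33, d=6, a=11
  k=3: m=33, d=71, a=1
  k=4: m=38, d=1, a=76
d=1 and a=2a₀=76 at k=4, so the next step gives (m, d) = (38, 71) again — its k=1 value — and the period has length 4.

[38; 1, 11, 1, 76]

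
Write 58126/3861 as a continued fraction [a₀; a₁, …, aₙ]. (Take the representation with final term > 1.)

58126 = 15*3861 + 211
3861 = 18*211 + 63
211 = 3*63 + 22
63 = 2*22 + 19
22 = 1*19 + 3
19 = 6*3 + 1
3 = 3*1 + 0  (stop)
So 58126/3861 = [15; 18, 3, 2, 1, 6, 3].

[15; 18, 3, 2, 1, 6, 3]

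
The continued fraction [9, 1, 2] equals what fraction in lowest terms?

Fold from the inside: start with 2/1.
  1 + 1/2 = 3/2
  9 + 2/3 = 29/3

29/3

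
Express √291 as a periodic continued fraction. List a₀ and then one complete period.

[17; 17, 34]

a₀ = ⌊√291⌋ = 17.
With m₀=0, d₀=1 and mₖ₊₁ = dₖaₖ − mₖ, dₖ₊₁ = (n − mₖ₊₁²)/dₖ, aₖ₊₁ = ⌊(a₀+mₖ₊₁)/dₖ₊₁⌋:
  k=1: m=17, d=2, a=17
  k=2: m=17, d=1, a=34
d=1 and a=2a₀=34 at k=2, so the next step gives (m, d) = (17, 2) again — its k=1 value — and the period has length 2.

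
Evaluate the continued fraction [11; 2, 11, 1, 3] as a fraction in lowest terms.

Using pₖ = aₖpₖ₋₁ + pₖ₋₂ and qₖ = aₖqₖ₋₁ + qₖ₋₂:
  k=0: a=11, p=11, q=1
  k=1: a=2, p=23, q=2
  k=2: a=11, p=264, q=23
  k=3: a=1, p=287, q=25
  k=4: a=3, p=1125, q=98

1125/98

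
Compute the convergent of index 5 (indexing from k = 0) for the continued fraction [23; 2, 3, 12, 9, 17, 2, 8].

Using pₖ = aₖpₖ₋₁ + pₖ₋₂, qₖ = aₖqₖ₋₁ + qₖ₋₂ (with p₋₁=1, p₋₂=0, q₋₁=0, q₋₂=1):
  k=0: a=23, p=23, q=1
  k=1: a=2, p=47, q=2
  k=2: a=3, p=164, q=7
  k=3: a=12, p=2015, q=86
  k=4: a=9, p=18299, q=781
  k=5: a=17, p=313098, q=13363

313098/13363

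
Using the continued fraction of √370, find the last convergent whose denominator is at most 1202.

√370 = [19; 4, 4, 38, …] (period length 3).
Convergents:
  p_0/q_0 = 19/1
  p_1/q_1 = 77/4
  p_2/q_2 = 327/17
  p_3/q_3 = 12503/650
  p_4/q_4 = 50339/2617
q_3 = 650 ≤ 1202 < 2617 = q_4, so the answer is 12503/650.

12503/650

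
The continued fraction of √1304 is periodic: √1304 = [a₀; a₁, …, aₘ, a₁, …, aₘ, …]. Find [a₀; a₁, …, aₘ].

a₀ = ⌊√1304⌋ = 36.
With m₀=0, d₀=1 and mₖ₊₁ = dₖaₖ − mₖ, dₖ₊₁ = (n − mₖ₊₁²)/dₖ, aₖ₊₁ = ⌊(a₀+mₖ₊₁)/dₖ₊₁⌋:
  k=1: m=36, d=8, a=9
  k=2: m=36, d=1, a=72
d=1 and a=2a₀=72 at k=2, so the next step gives (m, d) = (36, 8) again — its k=1 value — and the period has length 2.

[36; 9, 72]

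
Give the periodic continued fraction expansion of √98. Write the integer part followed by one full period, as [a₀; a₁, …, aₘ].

[9; 1, 8, 1, 18]

a₀ = ⌊√98⌋ = 9.
With m₀=0, d₀=1 and mₖ₊₁ = dₖaₖ − mₖ, dₖ₊₁ = (n − mₖ₊₁²)/dₖ, aₖ₊₁ = ⌊(a₀+mₖ₊₁)/dₖ₊₁⌋:
  k=1: m=9, d=17, a=1
  k=2: m=8, d=2, a=8
  k=3: m=8, d=17, a=1
  k=4: m=9, d=1, a=18
d=1 and a=2a₀=18 at k=4, so the next step gives (m, d) = (9, 17) again — its k=1 value — and the period has length 4.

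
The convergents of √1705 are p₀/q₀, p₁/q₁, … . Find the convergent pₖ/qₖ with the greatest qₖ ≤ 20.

√1705 = [41; 3, 2, 3, 82, …] (period length 4).
Convergents:
  p_0/q_0 = 41/1
  p_1/q_1 = 124/3
  p_2/q_2 = 289/7
  p_3/q_3 = 991/24
q_2 = 7 ≤ 20 < 24 = q_3, so the answer is 289/7.

289/7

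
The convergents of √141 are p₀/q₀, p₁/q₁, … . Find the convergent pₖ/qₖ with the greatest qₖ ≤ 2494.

√141 = [11; 1, 6, 1, 22, …] (period length 4).
Convergents:
  p_0/q_0 = 11/1
  p_1/q_1 = 12/1
  p_2/q_2 = 83/7
  p_3/q_3 = 95/8
  p_4/q_4 = 2173/183
  p_5/q_5 = 2268/191
  p_6/q_6 = 15781/1329
  p_7/q_7 = 18049/1520
  p_8/q_8 = 412859/34769
q_7 = 1520 ≤ 2494 < 34769 = q_8, so the answer is 18049/1520.

18049/1520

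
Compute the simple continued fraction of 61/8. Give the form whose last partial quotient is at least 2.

[7; 1, 1, 1, 2]

61 = 7·8 + 5
8 = 1·5 + 3
5 = 1·3 + 2
3 = 1·2 + 1
2 = 2·1 + 0  (stop)
So 61/8 = [7; 1, 1, 1, 2].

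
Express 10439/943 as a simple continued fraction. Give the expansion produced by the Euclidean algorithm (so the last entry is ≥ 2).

10439 = 11×943 + 66
943 = 14×66 + 19
66 = 3×19 + 9
19 = 2×9 + 1
9 = 9×1 + 0  (stop)
So 10439/943 = [11; 14, 3, 2, 9].

[11; 14, 3, 2, 9]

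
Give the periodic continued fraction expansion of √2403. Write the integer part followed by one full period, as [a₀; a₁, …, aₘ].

a₀ = ⌊√2403⌋ = 49.
With m₀=0, d₀=1 and mₖ₊₁ = dₖaₖ − mₖ, dₖ₊₁ = (n − mₖ₊₁²)/dₖ, aₖ₊₁ = ⌊(a₀+mₖ₊₁)/dₖ₊₁⌋:
  k=1: m=49, d=2, a=49
  k=2: m=49, d=1, a=98
d=1 and a=2a₀=98 at k=2, so the next step gives (m, d) = (49, 2) again — its k=1 value — and the period has length 2.

[49; 49, 98]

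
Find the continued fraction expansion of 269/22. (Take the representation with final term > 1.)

[12; 4, 2, 2]

269 = 12*22 + 5
22 = 4*5 + 2
5 = 2*2 + 1
2 = 2*1 + 0  (stop)
So 269/22 = [12; 4, 2, 2].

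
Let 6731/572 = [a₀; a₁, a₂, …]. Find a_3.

3

6731 = 11·572 + 439   →  a_0 = 11
572 = 1·439 + 133   →  a_1 = 1
439 = 3·133 + 40   →  a_2 = 3
133 = 3·40 + 13   →  a_3 = 3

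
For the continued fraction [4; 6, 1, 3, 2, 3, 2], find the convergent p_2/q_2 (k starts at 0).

29/7

Using pₖ = aₖpₖ₋₁ + pₖ₋₂, qₖ = aₖqₖ₋₁ + qₖ₋₂ (with p₋₁=1, p₋₂=0, q₋₁=0, q₋₂=1):
  k=0: a=4, p=4, q=1
  k=1: a=6, p=25, q=6
  k=2: a=1, p=29, q=7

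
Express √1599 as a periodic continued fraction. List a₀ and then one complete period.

[39; 1, 78]

a₀ = ⌊√1599⌋ = 39.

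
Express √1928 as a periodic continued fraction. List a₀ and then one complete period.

[43; 1, 9, 1, 86]

a₀ = ⌊√1928⌋ = 43.
With m₀=0, d₀=1 and mₖ₊₁ = dₖaₖ − mₖ, dₖ₊₁ = (n − mₖ₊₁²)/dₖ, aₖ₊₁ = ⌊(a₀+mₖ₊₁)/dₖ₊₁⌋:
  k=1: m=43, d=79, a=1
  k=2: m=36, d=8, a=9
  k=3: m=36, d=79, a=1
  k=4: m=43, d=1, a=86
d=1 and a=2a₀=86 at k=4, so the next step gives (m, d) = (43, 79) again — its k=1 value — and the period has length 4.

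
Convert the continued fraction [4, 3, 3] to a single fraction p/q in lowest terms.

Using pₖ = aₖpₖ₋₁ + pₖ₋₂ and qₖ = aₖqₖ₋₁ + qₖ₋₂:
  k=0: a=4, p=4, q=1
  k=1: a=3, p=13, q=3
  k=2: a=3, p=43, q=10

43/10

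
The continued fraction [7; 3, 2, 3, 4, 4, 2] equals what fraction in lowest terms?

Fold from the inside: start with 2/1.
  4 + 1/2 = 9/2
  4 + 2/9 = 38/9
  3 + 9/38 = 123/38
  2 + 38/123 = 284/123
  3 + 123/284 = 975/284
  7 + 284/975 = 7109/975

7109/975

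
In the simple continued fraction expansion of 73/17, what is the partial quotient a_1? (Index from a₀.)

3

73 = 4·17 + 5   →  a_0 = 4
17 = 3·5 + 2   →  a_1 = 3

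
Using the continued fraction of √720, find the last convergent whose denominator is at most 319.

√720 = [26; 1, 4, 1, 52, …] (period length 4).
Convergents:
  p_0/q_0 = 26/1
  p_1/q_1 = 27/1
  p_2/q_2 = 134/5
  p_3/q_3 = 161/6
  p_4/q_4 = 8506/317
  p_5/q_5 = 8667/323
q_4 = 317 ≤ 319 < 323 = q_5, so the answer is 8506/317.

8506/317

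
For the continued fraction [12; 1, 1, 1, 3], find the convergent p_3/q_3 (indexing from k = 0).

38/3

Using pₖ = aₖpₖ₋₁ + pₖ₋₂, qₖ = aₖqₖ₋₁ + qₖ₋₂ (with p₋₁=1, p₋₂=0, q₋₁=0, q₋₂=1):
  k=0: a=12, p=12, q=1
  k=1: a=1, p=13, q=1
  k=2: a=1, p=25, q=2
  k=3: a=1, p=38, q=3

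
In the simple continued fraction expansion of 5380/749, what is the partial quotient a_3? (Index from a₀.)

5380 = 7·749 + 137   →  a_0 = 7
749 = 5·137 + 64   →  a_1 = 5
137 = 2·64 + 9   →  a_2 = 2
64 = 7·9 + 1   →  a_3 = 7

7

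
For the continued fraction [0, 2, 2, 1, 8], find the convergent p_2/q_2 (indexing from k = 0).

2/5

Using pₖ = aₖpₖ₋₁ + pₖ₋₂, qₖ = aₖqₖ₋₁ + qₖ₋₂ (with p₋₁=1, p₋₂=0, q₋₁=0, q₋₂=1):
  k=0: a=0, p=0, q=1
  k=1: a=2, p=1, q=2
  k=2: a=2, p=2, q=5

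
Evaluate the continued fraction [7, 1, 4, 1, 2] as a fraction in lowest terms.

Using pₖ = aₖpₖ₋₁ + pₖ₋₂ and qₖ = aₖqₖ₋₁ + qₖ₋₂:
  k=0: a=7, p=7, q=1
  k=1: a=1, p=8, q=1
  k=2: a=4, p=39, q=5
  k=3: a=1, p=47, q=6
  k=4: a=2, p=133, q=17

133/17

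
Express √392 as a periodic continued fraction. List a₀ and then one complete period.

a₀ = ⌊√392⌋ = 19.
With m₀=0, d₀=1 and mₖ₊₁ = dₖaₖ − mₖ, dₖ₊₁ = (n − mₖ₊₁²)/dₖ, aₖ₊₁ = ⌊(a₀+mₖ₊₁)/dₖ₊₁⌋:
  k=1: m=19, d=31, a=1
  k=2: m=12, d=8, a=3
  k=3: m=12, d=31, a=1
  k=4: m=19, d=1, a=38
d=1 and a=2a₀=38 at k=4, so the next step gives (m, d) = (19, 31) again — its k=1 value — and the period has length 4.

[19; 1, 3, 1, 38]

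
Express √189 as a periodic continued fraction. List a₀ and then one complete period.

a₀ = ⌊√189⌋ = 13.
With m₀=0, d₀=1 and mₖ₊₁ = dₖaₖ − mₖ, dₖ₊₁ = (n − mₖ₊₁²)/dₖ, aₖ₊₁ = ⌊(a₀+mₖ₊₁)/dₖ₊₁⌋:
  k=1: m=13, d=20, a=1
  k=2: m=7, d=7, a=2
  k=3: m=7, d=20, a=1
  k=4: m=13, d=1, a=26
d=1 and a=2a₀=26 at k=4, so the next step gives (m, d) = (13, 20) again — its k=1 value — and the period has length 4.

[13; 1, 2, 1, 26]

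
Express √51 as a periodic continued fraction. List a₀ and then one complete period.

a₀ = ⌊√51⌋ = 7.
With m₀=0, d₀=1 and mₖ₊₁ = dₖaₖ − mₖ, dₖ₊₁ = (n − mₖ₊₁²)/dₖ, aₖ₊₁ = ⌊(a₀+mₖ₊₁)/dₖ₊₁⌋:
  k=1: m=7, d=2, a=7
  k=2: m=7, d=1, a=14
d=1 and a=2a₀=14 at k=2, so the next step gives (m, d) = (7, 2) again — its k=1 value — and the period has length 2.

[7; 7, 14]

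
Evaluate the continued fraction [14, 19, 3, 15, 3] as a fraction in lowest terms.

Fold from the inside: start with 3/1.
  15 + 1/3 = 46/3
  3 + 3/46 = 141/46
  19 + 46/141 = 2725/141
  14 + 141/2725 = 38291/2725

38291/2725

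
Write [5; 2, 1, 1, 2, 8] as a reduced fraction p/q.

Using pₖ = aₖpₖ₋₁ + pₖ₋₂ and qₖ = aₖqₖ₋₁ + qₖ₋₂:
  k=0: a=5, p=5, q=1
  k=1: a=2, p=11, q=2
  k=2: a=1, p=16, q=3
  k=3: a=1, p=27, q=5
  k=4: a=2, p=70, q=13
  k=5: a=8, p=587, q=109

587/109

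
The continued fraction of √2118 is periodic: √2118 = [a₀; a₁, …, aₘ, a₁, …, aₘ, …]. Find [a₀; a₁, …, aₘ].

a₀ = ⌊√2118⌋ = 46.
With m₀=0, d₀=1 and mₖ₊₁ = dₖaₖ − mₖ, dₖ₊₁ = (n − mₖ₊₁²)/dₖ, aₖ₊₁ = ⌊(a₀+mₖ₊₁)/dₖ₊₁⌋:
  k=1: m=46, d=2, a=46
  k=2: m=46, d=1, a=92
d=1 and a=2a₀=92 at k=2, so the next step gives (m, d) = (46, 2) again — its k=1 value — and the period has length 2.

[46; 46, 92]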